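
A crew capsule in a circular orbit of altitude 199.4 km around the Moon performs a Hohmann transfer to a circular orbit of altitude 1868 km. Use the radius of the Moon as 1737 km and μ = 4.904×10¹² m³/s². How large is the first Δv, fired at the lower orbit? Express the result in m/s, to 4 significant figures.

Δv ≈ 223.9 m/s

r₁ = 1737 + 199.4 = 1936.4 km = 1.9364×10⁶ m.
r₂ = 1737 + 1868 = 3605.0 km = 3.6050×10⁶ m.
Transfer ellipse a_t = (r₁ + r₂)/2 = 2.771×10⁶ m.
At r₁: circular v_c1 = √(μ/r₁) = 1591 m/s; transfer-perilune v_p = √[μ(2/r₁ − 1/a_t)] = 1815 m/s.
Δv₁ = v_p − v_c1 = 223.9 m/s.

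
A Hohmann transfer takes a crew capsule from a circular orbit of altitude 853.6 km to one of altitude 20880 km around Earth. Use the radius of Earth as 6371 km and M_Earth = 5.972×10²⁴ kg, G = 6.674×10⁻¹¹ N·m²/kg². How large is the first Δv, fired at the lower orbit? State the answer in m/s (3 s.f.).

μ = GM = 6.674×10⁻¹¹ × 5.972×10²⁴ = 3.986×10¹⁴ m³/s².
r₁ = 6371 + 853.6 = 7224.6 km = 7.2246×10⁶ m.
r₂ = 6371 + 20880 = 27251 km = 2.7251×10⁷ m.
Transfer ellipse a_t = (r₁ + r₂)/2 = 1.724×10⁷ m.
At r₁: circular v_c1 = √(μ/r₁) = 7428 m/s; transfer-perigee v_p = √[μ(2/r₁ − 1/a_t)] = 9339 m/s.
Δv₁ = v_p − v_c1 = 1911 m/s.

Δv ≈ 1910 m/s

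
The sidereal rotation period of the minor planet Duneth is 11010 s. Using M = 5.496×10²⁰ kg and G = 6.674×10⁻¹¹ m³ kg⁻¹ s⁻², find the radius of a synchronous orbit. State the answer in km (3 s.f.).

μ = GM = 6.674×10⁻¹¹ × 5.496×10²⁰ = 3.668×10¹⁰ m³/s².
A synchronous orbit has period T, so by Kepler's third law a = (μT²/4π²)^(1/3).
μT²/4π² = 3.668×10¹⁰ × (1.101×10⁴)² / 39.48 = 1.126×10¹⁷ m³.
a = 4.829×10⁵ m = 482.93 km.

r_sync ≈ 483 km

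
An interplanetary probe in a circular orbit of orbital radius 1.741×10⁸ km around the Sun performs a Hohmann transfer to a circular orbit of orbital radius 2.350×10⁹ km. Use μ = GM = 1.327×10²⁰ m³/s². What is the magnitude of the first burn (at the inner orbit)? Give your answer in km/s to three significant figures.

r₁ = 1.741×10⁸ km = 1.741×10¹¹ m.
r₂ = 2.350×10⁹ km = 2.350×10¹² m.
Transfer ellipse a_t = (r₁ + r₂)/2 = 1.262×10¹² m.
At r₁: circular v_c1 = √(μ/r₁) = 27610 m/s; transfer-perihelion v_p = √[μ(2/r₁ − 1/a_t)] = 37670 m/s.
Δv₁ = v_p − v_c1 = 10070 m/s.
= 10.07 km/s.

Δv ≈ 10.1 km/s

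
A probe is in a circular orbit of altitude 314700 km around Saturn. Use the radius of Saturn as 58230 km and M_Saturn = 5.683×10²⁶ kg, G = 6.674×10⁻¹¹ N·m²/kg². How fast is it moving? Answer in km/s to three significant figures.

v ≈ 10.1 km/s

μ = GM = 6.674×10⁻¹¹ × 5.683×10²⁶ = 3.793×10¹⁶ m³/s².
r = 58230 + 314700 = 372930 km = 3.7293×10⁸ m.
For a circular orbit v = √(μ/r) = √(3.793×10¹⁶ / 3.729×10⁸) = √(1.017×10⁸) = 10080 m/s.
That is 10.08 km/s.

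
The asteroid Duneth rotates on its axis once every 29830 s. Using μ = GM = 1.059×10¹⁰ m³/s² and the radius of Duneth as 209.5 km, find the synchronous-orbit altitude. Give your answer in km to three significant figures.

h_sync ≈ 411 km

A synchronous orbit has period T, so by Kepler's third law a = (μT²/4π²)^(1/3).
μT²/4π² = 1.059×10¹⁰ × (2.983×10⁴)² / 39.48 = 2.387×10¹⁷ m³.
a = 6.203×10⁵ m = 620.32 km.
Altitude h = a − R = 620.32 − 209.5 = 410.82 km.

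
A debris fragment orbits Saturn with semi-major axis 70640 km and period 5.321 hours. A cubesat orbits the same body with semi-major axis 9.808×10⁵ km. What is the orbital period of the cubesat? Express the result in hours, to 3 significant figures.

T₂ ≈ 275 hours

Kepler's third law: T² ∝ a³, so T₂ = T₁ (a₂/a₁)^(3/2).
a₂/a₁ = 13.88, (a₂/a₁)^(3/2) = 51.74.
T₂ = 5.321 × 51.74 = 275.3 hours.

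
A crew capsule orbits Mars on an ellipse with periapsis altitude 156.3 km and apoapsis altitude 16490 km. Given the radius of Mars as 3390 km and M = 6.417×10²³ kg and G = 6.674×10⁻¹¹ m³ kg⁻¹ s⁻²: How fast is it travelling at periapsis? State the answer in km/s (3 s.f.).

v ≈ 4.53 km/s

μ = GM = 6.674×10⁻¹¹ × 6.417×10²³ = 4.283×10¹³ m³/s².
r_p = 3390 + 156.3 = 3546.3 km = 3.5463×10⁶ m.
r_a = 3390 + 16490 = 19880 km = 1.9880×10⁷ m.
Semi-major axis a = (r_p + r_a)/2 = 11713 km = 1.171×10⁷ m.
Vis-viva: v² = μ(2/r − 1/a) = 4.283×10¹³ × (5.640×10⁻⁷ − 8.537×10⁻⁸) = 2.050×10⁷ m²/s².
v = 4527 m/s = 4.527 km/s.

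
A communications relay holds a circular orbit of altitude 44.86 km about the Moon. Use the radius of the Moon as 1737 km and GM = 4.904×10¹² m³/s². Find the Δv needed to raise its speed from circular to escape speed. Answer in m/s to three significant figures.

r = 1737 + 44.86 = 1781.9 km = 1.7819×10⁶ m.
Circular speed v_c = √(μ/r) = 1659 m/s.
Escape speed v_esc = √(2μ/r) = √2 × v_c = 2346 m/s.
Δv = v_esc − v_c = 687.2 m/s.

Δv ≈ 687 m/s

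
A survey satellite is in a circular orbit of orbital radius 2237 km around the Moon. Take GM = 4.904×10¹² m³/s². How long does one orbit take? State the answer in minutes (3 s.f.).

T ≈ 158 minutes

r = 2237 km = 2.237×10⁶ m.
Kepler's third law: T = 2π√(r³/μ) = 2π√((2.237×10⁶)³ / 4.904×10¹²).
r³/μ = 2.283×10⁶ s², so T = 2π × 1.511×10³ = 9.493×10³ s.
Converting: 9.493×10³ s ÷ 60.00 = 158.2 minutes.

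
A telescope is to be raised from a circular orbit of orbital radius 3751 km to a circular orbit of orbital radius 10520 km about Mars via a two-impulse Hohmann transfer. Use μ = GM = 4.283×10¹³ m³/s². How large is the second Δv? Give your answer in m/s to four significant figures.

r₁ = 3751 km = 3.751×10⁶ m.
r₂ = 10520 km = 1.052×10⁷ m.
Transfer ellipse a_t = (r₁ + r₂)/2 = 7.136×10⁶ m.
At r₁: circular v_c1 = √(μ/r₁) = 3379 m/s; transfer-periapsis v_p = √[μ(2/r₁ − 1/a_t)] = 4103 m/s.
At r₂: circular v_c2 = √(μ/r₂) = 2018 m/s; transfer-apoapsis v_a = √[μ(2/r₂ − 1/a_t)] = 1463 m/s.
Δv₂ = v_c2 − v_a = 554.8 m/s.

Δv ≈ 554.8 m/s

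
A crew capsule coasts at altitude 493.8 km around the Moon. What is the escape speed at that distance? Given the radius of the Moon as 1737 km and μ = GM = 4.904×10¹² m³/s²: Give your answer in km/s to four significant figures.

v_esc ≈ 2.097 km/s

r = 1737 + 493.8 = 2230.8 km = 2.2308×10⁶ m.
Escape speed v_esc = √(2μ/r) = √(2 × 4.904×10¹² / 2.231×10⁶) = √(4.397×10⁶) = 2097 m/s.
= 2.097 km/s.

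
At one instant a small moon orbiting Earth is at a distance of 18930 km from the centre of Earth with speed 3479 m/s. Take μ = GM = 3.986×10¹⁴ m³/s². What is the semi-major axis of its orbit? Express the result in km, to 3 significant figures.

r = 1.893×10⁷ m.
Vis-viva rearranged: 1/a = 2/r − v²/μ = 1.057×10⁻⁷ − 3.036×10⁻⁸ = 7.529×10⁻⁸ m⁻¹.
a = 1.328×10⁷ m = 13282 km.

a ≈ 13300 km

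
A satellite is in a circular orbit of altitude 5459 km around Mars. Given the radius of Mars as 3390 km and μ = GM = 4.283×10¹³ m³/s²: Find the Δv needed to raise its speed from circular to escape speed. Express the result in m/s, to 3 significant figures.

Δv ≈ 911 m/s

r = 3390 + 5459 = 8849.0 km = 8.8490×10⁶ m.
Circular speed v_c = √(μ/r) = 2200 m/s.
Escape speed v_esc = √(2μ/r) = √2 × v_c = 3111 m/s.
Δv = v_esc − v_c = 911.3 m/s.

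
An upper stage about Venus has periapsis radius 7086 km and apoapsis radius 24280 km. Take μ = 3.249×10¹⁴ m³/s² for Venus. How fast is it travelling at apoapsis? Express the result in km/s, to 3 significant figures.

v ≈ 2.46 km/s

Semi-major axis a = (r_p + r_a)/2 = 15683 km = 1.568×10⁷ m.
Vis-viva: v² = μ(2/r − 1/a) = 3.249×10¹⁴ × (8.237×10⁻⁸ − 6.376×10⁻⁸) = 6.046×10⁶ m²/s².
v = 2459 m/s = 2.459 km/s.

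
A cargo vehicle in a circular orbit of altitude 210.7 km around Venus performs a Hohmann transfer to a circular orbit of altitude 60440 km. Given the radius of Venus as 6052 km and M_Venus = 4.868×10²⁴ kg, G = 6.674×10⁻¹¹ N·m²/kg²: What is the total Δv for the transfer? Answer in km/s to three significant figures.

Δv_total ≈ 3.83 km/s

μ = GM = 6.674×10⁻¹¹ × 4.868×10²⁴ = 3.249×10¹⁴ m³/s².
r₁ = 6052 + 210.7 = 6262.7 km = 6.2627×10⁶ m.
r₂ = 6052 + 60440 = 66492 km = 6.6492×10⁷ m.
Transfer ellipse a_t = (r₁ + r₂)/2 = 3.638×10⁷ m.
At r₁: circular v_c1 = √(μ/r₁) = 7203 m/s; transfer-periapsis v_p = √[μ(2/r₁ − 1/a_t)] = 9738 m/s.
Δv₁ = v_p − v_c1 = 2535 m/s.
At r₂: circular v_c2 = √(μ/r₂) = 2210 m/s; transfer-apoapsis v_a = √[μ(2/r₂ − 1/a_t)] = 917.2 m/s.
Δv₂ = v_c2 − v_a = 1293 m/s.
Total Δv = Δv₁ + Δv₂ = 3828 m/s = 3.828 km/s.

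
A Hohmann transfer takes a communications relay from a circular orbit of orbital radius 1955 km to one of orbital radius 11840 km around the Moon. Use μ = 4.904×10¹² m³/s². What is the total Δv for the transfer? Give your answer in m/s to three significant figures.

Δv_total ≈ 792 m/s

r₁ = 1955 km = 1.955×10⁶ m.
r₂ = 11840 km = 1.184×10⁷ m.
Transfer ellipse a_t = (r₁ + r₂)/2 = 6.898×10⁶ m.
At r₁: circular v_c1 = √(μ/r₁) = 1584 m/s; transfer-perilune v_p = √[μ(2/r₁ − 1/a_t)] = 2075 m/s.
Δv₁ = v_p − v_c1 = 491.3 m/s.
At r₂: circular v_c2 = √(μ/r₂) = 643.6 m/s; transfer-apolune v_a = √[μ(2/r₂ − 1/a_t)] = 342.6 m/s.
Δv₂ = v_c2 − v_a = 300.9 m/s.
Total Δv = Δv₁ + Δv₂ = 792.2 m/s.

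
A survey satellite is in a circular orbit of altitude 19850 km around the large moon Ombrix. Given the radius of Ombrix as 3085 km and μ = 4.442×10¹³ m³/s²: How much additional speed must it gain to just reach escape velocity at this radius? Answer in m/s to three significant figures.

Δv ≈ 576 m/s

r = 3085 + 19850 = 22935 km = 2.2935×10⁷ m.
Circular speed v_c = √(μ/r) = 1392 m/s.
Escape speed v_esc = √(2μ/r) = √2 × v_c = 1968 m/s.
Δv = v_esc − v_c = 576.5 m/s.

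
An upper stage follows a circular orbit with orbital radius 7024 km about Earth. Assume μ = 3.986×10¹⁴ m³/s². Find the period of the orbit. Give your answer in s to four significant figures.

T ≈ 5859 s

r = 7024 km = 7.024×10⁶ m.
Kepler's third law: T = 2π√(r³/μ) = 2π√((7.024×10⁶)³ / 3.986×10¹⁴).
r³/μ = 8.694×10⁵ s², so T = 2π × 9.324×10² = 5.859×10³ s.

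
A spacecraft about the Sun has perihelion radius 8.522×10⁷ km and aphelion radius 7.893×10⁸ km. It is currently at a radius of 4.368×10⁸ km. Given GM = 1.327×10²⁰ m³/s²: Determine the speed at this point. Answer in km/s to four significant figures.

Semi-major axis a = (r_p + r_a)/2 = 4.3726×10⁸ km = 4.373×10¹¹ m.
Vis-viva: v² = μ(2/r − 1/a) = 1.327×10²⁰ × (4.579×10⁻¹² − 2.287×10⁻¹²) = 3.041×10⁸ m²/s².
v = 17440 m/s = 17.44 km/s.

v ≈ 17.44 km/s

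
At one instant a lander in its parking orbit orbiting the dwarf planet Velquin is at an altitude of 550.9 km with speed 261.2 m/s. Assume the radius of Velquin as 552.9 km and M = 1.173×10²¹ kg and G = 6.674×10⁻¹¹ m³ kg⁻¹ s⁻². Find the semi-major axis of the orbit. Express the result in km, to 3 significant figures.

μ = GM = 6.674×10⁻¹¹ × 1.173×10²¹ = 7.829×10¹⁰ m³/s².
r = 552.9 + 550.9 = 1103.8 km = 1.104×10⁶ m.
Specific orbital energy ε = v²/2 − μ/r = (261.2)²/2 − 7.829×10¹⁰/1.104×10⁶ = -3.681×10⁴ J/kg.
Since ε = −μ/(2a), a = −μ/(2ε) = 1.063×10⁶ m = 1063.3 km.

a ≈ 1060 km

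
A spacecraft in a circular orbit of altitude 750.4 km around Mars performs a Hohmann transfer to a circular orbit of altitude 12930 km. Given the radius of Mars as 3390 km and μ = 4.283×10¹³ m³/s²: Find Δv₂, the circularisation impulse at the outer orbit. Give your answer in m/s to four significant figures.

r₁ = 3390 + 750.4 = 4140.4 km = 4.1404×10⁶ m.
r₂ = 3390 + 12930 = 16320 km = 1.6320×10⁷ m.
Transfer ellipse a_t = (r₁ + r₂)/2 = 1.023×10⁷ m.
At r₁: circular v_c1 = √(μ/r₁) = 3216 m/s; transfer-periapsis v_p = √[μ(2/r₁ − 1/a_t)] = 4062 m/s.
At r₂: circular v_c2 = √(μ/r₂) = 1620 m/s; transfer-apoapsis v_a = √[μ(2/r₂ − 1/a_t)] = 1031 m/s.
Δv₂ = v_c2 − v_a = 589.4 m/s.

Δv ≈ 589.4 m/s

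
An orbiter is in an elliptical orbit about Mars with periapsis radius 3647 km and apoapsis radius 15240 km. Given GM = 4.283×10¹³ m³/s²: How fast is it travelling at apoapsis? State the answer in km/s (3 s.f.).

v ≈ 1.04 km/s

Semi-major axis a = (r_p + r_a)/2 = 9443.5 km = 9.444×10⁶ m.
Vis-viva: v² = μ(2/r − 1/a) = 4.283×10¹³ × (1.312×10⁻⁷ − 1.059×10⁻⁷) = 1.085×10⁶ m²/s².
v = 1042 m/s = 1.042 km/s.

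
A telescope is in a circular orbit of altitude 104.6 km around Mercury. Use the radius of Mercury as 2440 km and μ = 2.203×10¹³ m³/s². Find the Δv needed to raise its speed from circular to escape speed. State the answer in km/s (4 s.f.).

r = 2440 + 104.6 = 2544.6 km = 2.5446×10⁶ m.
Circular speed v_c = √(μ/r) = 2942 m/s.
Escape speed v_esc = √(2μ/r) = √2 × v_c = 4161 m/s.
Δv = v_esc − v_c = 1219 m/s = 1.219 km/s.

Δv ≈ 1.219 km/s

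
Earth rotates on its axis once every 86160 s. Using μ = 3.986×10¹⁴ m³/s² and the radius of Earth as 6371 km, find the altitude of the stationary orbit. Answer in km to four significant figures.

A synchronous orbit has period T, so by Kepler's third law a = (μT²/4π²)^(1/3).
μT²/4π² = 3.986×10¹⁴ × (8.616×10⁴)² / 39.48 = 7.495×10²² m³.
a = 4.216×10⁷ m = 42163 km.
Altitude h = a − R = 42163 − 6371 = 35792 km.

h_sync ≈ 35790 km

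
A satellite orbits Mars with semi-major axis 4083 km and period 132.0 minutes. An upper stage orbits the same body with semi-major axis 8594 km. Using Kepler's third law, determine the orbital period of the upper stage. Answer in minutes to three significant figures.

T₂ ≈ 403 minutes

Kepler's third law: T² ∝ a³, so T₂ = T₁ (a₂/a₁)^(3/2).
a₂/a₁ = 2.105, (a₂/a₁)^(3/2) = 3.054.
T₂ = 132.0 × 3.054 = 403.1 minutes.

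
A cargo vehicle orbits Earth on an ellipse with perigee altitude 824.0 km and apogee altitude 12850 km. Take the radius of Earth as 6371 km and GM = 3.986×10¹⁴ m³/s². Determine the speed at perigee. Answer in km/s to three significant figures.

r_p = 6371 + 824.0 = 7195.0 km = 7.1950×10⁶ m.
r_a = 6371 + 12850 = 19221 km = 1.9221×10⁷ m.
Semi-major axis a = (r_p + r_a)/2 = 13208 km = 1.321×10⁷ m.
Vis-viva: v² = μ(2/r − 1/a) = 3.986×10¹⁴ × (2.780×10⁻⁷ − 7.571×10⁻⁸) = 8.062×10⁷ m²/s².
v = 8979 m/s = 8.979 km/s.

v ≈ 8.98 km/s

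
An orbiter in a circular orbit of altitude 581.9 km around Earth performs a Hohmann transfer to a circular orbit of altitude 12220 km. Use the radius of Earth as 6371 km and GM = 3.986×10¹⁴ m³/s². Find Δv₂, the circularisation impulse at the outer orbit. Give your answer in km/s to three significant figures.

r₁ = 6371 + 581.9 = 6952.9 km = 6.9529×10⁶ m.
r₂ = 6371 + 12220 = 18591 km = 1.8591×10⁷ m.
Transfer ellipse a_t = (r₁ + r₂)/2 = 1.277×10⁷ m.
At r₁: circular v_c1 = √(μ/r₁) = 7572 m/s; transfer-perigee v_p = √[μ(2/r₁ − 1/a_t)] = 9135 m/s.
At r₂: circular v_c2 = √(μ/r₂) = 4630 m/s; transfer-apogee v_a = √[μ(2/r₂ − 1/a_t)] = 3416 m/s.
Δv₂ = v_c2 − v_a = 1214 m/s.
= 1.214 km/s.

Δv ≈ 1.21 km/s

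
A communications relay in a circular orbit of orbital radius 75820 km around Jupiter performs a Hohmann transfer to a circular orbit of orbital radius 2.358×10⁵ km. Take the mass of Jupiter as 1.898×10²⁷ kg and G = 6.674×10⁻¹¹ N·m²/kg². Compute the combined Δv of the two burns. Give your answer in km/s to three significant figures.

μ = GM = 6.674×10⁻¹¹ × 1.898×10²⁷ = 1.267×10¹⁷ m³/s².
r₁ = 75820 km = 7.582×10⁷ m.
r₂ = 2.358×10⁵ km = 2.358×10⁸ m.
Transfer ellipse a_t = (r₁ + r₂)/2 = 1.558×10⁸ m.
At r₁: circular v_c1 = √(μ/r₁) = 40870 m/s; transfer-perijove v_p = √[μ(2/r₁ − 1/a_t)] = 50280 m/s.
Δv₁ = v_p − v_c1 = 9409 m/s.
At r₂: circular v_c2 = √(μ/r₂) = 23180 m/s; transfer-apojove v_a = √[μ(2/r₂ − 1/a_t)] = 16170 m/s.
Δv₂ = v_c2 − v_a = 7009 m/s.
Total Δv = Δv₁ + Δv₂ = 16420 m/s = 16.42 km/s.

Δv_total ≈ 16.4 km/s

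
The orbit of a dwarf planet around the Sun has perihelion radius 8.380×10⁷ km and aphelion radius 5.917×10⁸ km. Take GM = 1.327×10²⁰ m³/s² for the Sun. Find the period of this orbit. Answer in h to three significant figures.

T ≈ 29700 h

Semi-major axis a = (r_p + r_a)/2 = (8.3800×10⁷ + 5.9170×10⁸)/2 = 3.3775×10⁸ km = 3.378×10¹¹ m.
By Kepler's third law T = 2π√(a³/μ) = 2π × 1.704×10⁷ = 1.071×10⁸ s.
= 29740 h.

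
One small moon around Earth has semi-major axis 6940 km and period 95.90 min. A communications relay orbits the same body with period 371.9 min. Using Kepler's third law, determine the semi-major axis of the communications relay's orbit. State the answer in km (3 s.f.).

Kepler's third law: a³ ∝ T², so a₂ = a₁ (T₂/T₁)^(2/3).
T₂/T₁ = 3.878, (T₂/T₁)^(2/3) = 2.468.
a₂ = 6940 × 2.468 = 17130 km.

a₂ ≈ 17100 km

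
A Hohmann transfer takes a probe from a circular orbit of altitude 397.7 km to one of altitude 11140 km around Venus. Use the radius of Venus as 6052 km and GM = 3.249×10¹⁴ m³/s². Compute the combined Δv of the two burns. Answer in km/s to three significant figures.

Δv_total ≈ 2.60 km/s

r₁ = 6052 + 397.7 = 6449.7 km = 6.4497×10⁶ m.
r₂ = 6052 + 11140 = 17192 km = 1.7192×10⁷ m.
Transfer ellipse a_t = (r₁ + r₂)/2 = 1.182×10⁷ m.
At r₁: circular v_c1 = √(μ/r₁) = 7097 m/s; transfer-periapsis v_p = √[μ(2/r₁ − 1/a_t)] = 8559 m/s.
Δv₁ = v_p − v_c1 = 1462 m/s.
At r₂: circular v_c2 = √(μ/r₂) = 4347 m/s; transfer-apoapsis v_a = √[μ(2/r₂ − 1/a_t)] = 3211 m/s.
Δv₂ = v_c2 − v_a = 1136 m/s.
Total Δv = Δv₁ + Δv₂ = 2598 m/s = 2.598 km/s.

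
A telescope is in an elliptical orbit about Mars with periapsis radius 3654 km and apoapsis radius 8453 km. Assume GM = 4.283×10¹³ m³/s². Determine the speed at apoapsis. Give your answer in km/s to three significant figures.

Semi-major axis a = (r_p + r_a)/2 = 6053.5 km = 6.054×10⁶ m.
Vis-viva: v² = μ(2/r − 1/a) = 4.283×10¹³ × (2.366×10⁻⁷ − 1.652×10⁻⁷) = 3.058×10⁶ m²/s².
v = 1749 m/s = 1.749 km/s.

v ≈ 1.75 km/s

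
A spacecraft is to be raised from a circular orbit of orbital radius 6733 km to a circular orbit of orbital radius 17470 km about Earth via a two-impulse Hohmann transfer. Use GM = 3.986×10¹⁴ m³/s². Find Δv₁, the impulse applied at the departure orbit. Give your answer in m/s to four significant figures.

r₁ = 6733 km = 6.733×10⁶ m.
r₂ = 17470 km = 1.747×10⁷ m.
Transfer ellipse a_t = (r₁ + r₂)/2 = 1.210×10⁷ m.
At r₁: circular v_c1 = √(μ/r₁) = 7694 m/s; transfer-perigee v_p = √[μ(2/r₁ − 1/a_t)] = 9245 m/s.
Δv₁ = v_p − v_c1 = 1550 m/s.

Δv ≈ 1550 m/s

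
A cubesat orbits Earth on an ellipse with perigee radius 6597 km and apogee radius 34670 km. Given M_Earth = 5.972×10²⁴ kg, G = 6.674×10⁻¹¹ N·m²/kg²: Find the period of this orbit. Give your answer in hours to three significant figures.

T ≈ 8.19 hours

μ = GM = 6.674×10⁻¹¹ × 5.972×10²⁴ = 3.986×10¹⁴ m³/s².
Semi-major axis a = (r_p + r_a)/2 = (6597.0 + 34670)/2 = 20634 km = 2.063×10⁷ m.
By Kepler's third law T = 2π√(a³/μ) = 2π × 4.695×10³ = 2.950×10⁴ s.
= 8.194 hours.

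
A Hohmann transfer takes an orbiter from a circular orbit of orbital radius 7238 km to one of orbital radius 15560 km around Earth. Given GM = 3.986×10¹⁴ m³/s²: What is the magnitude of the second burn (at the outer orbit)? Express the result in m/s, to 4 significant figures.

r₁ = 7238 km = 7.238×10⁶ m.
r₂ = 15560 km = 1.556×10⁷ m.
Transfer ellipse a_t = (r₁ + r₂)/2 = 1.140×10⁷ m.
At r₁: circular v_c1 = √(μ/r₁) = 7421 m/s; transfer-perigee v_p = √[μ(2/r₁ − 1/a_t)] = 8670 m/s.
At r₂: circular v_c2 = √(μ/r₂) = 5061 m/s; transfer-apogee v_a = √[μ(2/r₂ − 1/a_t)] = 4033 m/s.
Δv₂ = v_c2 − v_a = 1028 m/s.

Δv ≈ 1028 m/s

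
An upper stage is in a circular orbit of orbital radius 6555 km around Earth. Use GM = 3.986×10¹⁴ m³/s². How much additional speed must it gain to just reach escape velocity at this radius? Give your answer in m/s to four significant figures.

Δv ≈ 3230 m/s

r = 6555 km = 6.555×10⁶ m.
Circular speed v_c = √(μ/r) = 7798 m/s.
Escape speed v_esc = √(2μ/r) = √2 × v_c = 11030 m/s.
Δv = v_esc − v_c = 3230 m/s.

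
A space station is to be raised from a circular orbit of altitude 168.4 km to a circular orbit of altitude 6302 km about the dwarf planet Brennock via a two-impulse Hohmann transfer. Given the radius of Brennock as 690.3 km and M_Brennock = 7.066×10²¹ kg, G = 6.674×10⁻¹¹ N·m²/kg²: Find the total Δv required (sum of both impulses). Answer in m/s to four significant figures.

μ = GM = 6.674×10⁻¹¹ × 7.066×10²¹ = 4.716×10¹¹ m³/s².
r₁ = 690.3 + 168.4 = 858.70 km = 8.5870×10⁵ m.
r₂ = 690.3 + 6302 = 6992.3 km = 6.9923×10⁶ m.
Transfer ellipse a_t = (r₁ + r₂)/2 = 3.926×10⁶ m.
At r₁: circular v_c1 = √(μ/r₁) = 741.1 m/s; transfer-periapsis v_p = √[μ(2/r₁ − 1/a_t)] = 989.1 m/s.
Δv₁ = v_p − v_c1 = 248.0 m/s.
At r₂: circular v_c2 = √(μ/r₂) = 259.7 m/s; transfer-apoapsis v_a = √[μ(2/r₂ − 1/a_t)] = 121.5 m/s.
Δv₂ = v_c2 − v_a = 138.2 m/s.
Total Δv = Δv₁ + Δv₂ = 386.2 m/s.

Δv_total ≈ 386.2 m/s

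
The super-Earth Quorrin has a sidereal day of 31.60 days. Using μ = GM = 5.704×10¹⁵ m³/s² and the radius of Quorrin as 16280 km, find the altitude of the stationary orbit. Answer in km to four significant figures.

T = 31.60 days = 2.730×10⁶ s.
A synchronous orbit has period T, so by Kepler's third law a = (μT²/4π²)^(1/3).
μT²/4π² = 5.704×10¹⁵ × (2.730×10⁶)² / 39.48 = 1.077×10²⁷ m³.
a = 1.025×10⁹ m = 1.0250×10⁶ km.
Altitude h = a − R = 1.0250×10⁶ − 16280 = 1.0088×10⁶ km.

h_sync ≈ 1.009×10⁶ km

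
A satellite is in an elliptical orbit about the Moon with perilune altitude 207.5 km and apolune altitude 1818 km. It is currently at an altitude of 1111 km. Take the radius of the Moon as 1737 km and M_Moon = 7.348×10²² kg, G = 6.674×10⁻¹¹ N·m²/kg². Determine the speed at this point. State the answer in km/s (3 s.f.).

v ≈ 1.29 km/s

μ = GM = 6.674×10⁻¹¹ × 7.348×10²² = 4.904×10¹² m³/s².
r_p = 1737 + 207.5 = 1944.5 km = 1.9445×10⁶ m.
r_a = 1737 + 1818 = 3555.0 km = 3.5550×10⁶ m.
r = 1737 + 1111 = 2848.0 km = 2.848×10⁶ m.
Semi-major axis a = (r_p + r_a)/2 = 2749.8 km = 2.750×10⁶ m.
Vis-viva: v² = μ(2/r − 1/a) = 4.904×10¹² × (7.022×10⁻⁷ − 3.637×10⁻⁷) = 1.660×10⁶ m²/s².
v = 1289 m/s = 1.289 km/s.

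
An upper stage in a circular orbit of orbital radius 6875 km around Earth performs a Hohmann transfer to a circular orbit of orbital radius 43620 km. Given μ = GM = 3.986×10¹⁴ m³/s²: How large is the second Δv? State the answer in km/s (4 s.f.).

Δv ≈ 1.445 km/s

r₁ = 6875 km = 6.875×10⁶ m.
r₂ = 43620 km = 4.362×10⁷ m.
Transfer ellipse a_t = (r₁ + r₂)/2 = 2.525×10⁷ m.
At r₁: circular v_c1 = √(μ/r₁) = 7614 m/s; transfer-perigee v_p = √[μ(2/r₁ − 1/a_t)] = 10010 m/s.
At r₂: circular v_c2 = √(μ/r₂) = 3023 m/s; transfer-apogee v_a = √[μ(2/r₂ − 1/a_t)] = 1577 m/s.
Δv₂ = v_c2 − v_a = 1445 m/s.
= 1.445 km/s.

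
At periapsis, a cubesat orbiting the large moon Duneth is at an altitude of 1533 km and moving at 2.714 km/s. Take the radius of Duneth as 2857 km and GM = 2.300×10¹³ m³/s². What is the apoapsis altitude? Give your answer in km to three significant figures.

r_p = 2857 + 1533 = 4390.0 km = 4.390×10⁶ m.
Specific energy ε = v²/2 − μ/r = -1.556×10⁶ J/kg, so a = −μ/(2ε) = 7.389×10⁶ m.
The apsides satisfy r_p + r_a = 2a, so the apoapsis radius is 2a − r_p = 1.039×10⁷ m = 10389 km.
Apoapsis altitude = 10389 − 2857 = 7531.8 km.

apoapsis altitude ≈ 7530 km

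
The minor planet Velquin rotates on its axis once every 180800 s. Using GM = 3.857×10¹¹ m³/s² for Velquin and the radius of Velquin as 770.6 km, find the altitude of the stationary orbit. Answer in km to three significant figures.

h_sync ≈ 6060 km

A synchronous orbit has period T, so by Kepler's third law a = (μT²/4π²)^(1/3).
μT²/4π² = 3.857×10¹¹ × (1.808×10⁵)² / 39.48 = 3.194×10²⁰ m³.
a = 6.835×10⁶ m = 6835.4 km.
Altitude h = a − R = 6835.4 − 770.6 = 6064.8 km.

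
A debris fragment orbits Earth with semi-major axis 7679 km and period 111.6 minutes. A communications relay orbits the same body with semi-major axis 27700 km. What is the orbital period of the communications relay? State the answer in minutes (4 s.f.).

Kepler's third law: T² ∝ a³, so T₂ = T₁ (a₂/a₁)^(3/2).
a₂/a₁ = 3.607, (a₂/a₁)^(3/2) = 6.851.
T₂ = 111.6 × 6.851 = 764.6 minutes.

T₂ ≈ 764.6 minutes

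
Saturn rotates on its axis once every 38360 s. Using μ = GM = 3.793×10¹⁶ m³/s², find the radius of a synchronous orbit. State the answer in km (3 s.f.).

r_sync ≈ 1.12×10⁵ km

A synchronous orbit has period T, so by Kepler's third law a = (μT²/4π²)^(1/3).
μT²/4π² = 3.793×10¹⁶ × (3.836×10⁴)² / 39.48 = 1.414×10²⁴ m³.
a = 1.122×10⁸ m = 1.1223×10⁵ km.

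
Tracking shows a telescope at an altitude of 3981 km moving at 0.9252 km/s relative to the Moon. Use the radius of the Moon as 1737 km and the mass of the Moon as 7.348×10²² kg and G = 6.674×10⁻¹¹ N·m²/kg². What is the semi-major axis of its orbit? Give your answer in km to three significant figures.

a ≈ 5710 km

μ = GM = 6.674×10⁻¹¹ × 7.348×10²² = 4.904×10¹² m³/s².
r = 1737 + 3981 = 5718.0 km = 5.718×10⁶ m.
Specific orbital energy ε = v²/2 − μ/r = (925.2)²/2 − 4.904×10¹²/5.718×10⁶ = -4.297×10⁵ J/kg.
Since ε = −μ/(2a), a = −μ/(2ε) = 5.707×10⁶ m = 5707.0 km.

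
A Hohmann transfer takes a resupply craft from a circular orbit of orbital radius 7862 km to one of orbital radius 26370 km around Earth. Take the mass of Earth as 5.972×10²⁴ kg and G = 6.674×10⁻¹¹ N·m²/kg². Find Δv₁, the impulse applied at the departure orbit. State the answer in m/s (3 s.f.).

Δv ≈ 1720 m/s

μ = GM = 6.674×10⁻¹¹ × 5.972×10²⁴ = 3.986×10¹⁴ m³/s².
r₁ = 7862 km = 7.862×10⁶ m.
r₂ = 26370 km = 2.637×10⁷ m.
Transfer ellipse a_t = (r₁ + r₂)/2 = 1.712×10⁷ m.
At r₁: circular v_c1 = √(μ/r₁) = 7120 m/s; transfer-perigee v_p = √[μ(2/r₁ − 1/a_t)] = 8838 m/s.
Δv₁ = v_p − v_c1 = 1718 m/s.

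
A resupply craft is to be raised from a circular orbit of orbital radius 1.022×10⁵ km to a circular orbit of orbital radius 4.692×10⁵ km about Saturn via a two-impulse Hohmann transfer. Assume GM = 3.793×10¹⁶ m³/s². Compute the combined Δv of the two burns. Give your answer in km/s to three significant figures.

Δv_total ≈ 9.04 km/s

r₁ = 1.022×10⁵ km = 1.022×10⁸ m.
r₂ = 4.692×10⁵ km = 4.692×10⁸ m.
Transfer ellipse a_t = (r₁ + r₂)/2 = 2.857×10⁸ m.
At r₁: circular v_c1 = √(μ/r₁) = 19260 m/s; transfer-perikrone v_p = √[μ(2/r₁ − 1/a_t)] = 24690 m/s.
Δv₁ = v_p − v_c1 = 5423 m/s.
At r₂: circular v_c2 = √(μ/r₂) = 8991 m/s; transfer-apokrone v_a = √[μ(2/r₂ − 1/a_t)] = 5378 m/s.
Δv₂ = v_c2 − v_a = 3614 m/s.
Total Δv = Δv₁ + Δv₂ = 9037 m/s = 9.037 km/s.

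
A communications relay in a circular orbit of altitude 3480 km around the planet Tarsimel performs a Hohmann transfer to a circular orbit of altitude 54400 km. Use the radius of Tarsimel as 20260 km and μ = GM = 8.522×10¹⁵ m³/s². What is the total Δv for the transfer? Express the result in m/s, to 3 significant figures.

r₁ = 20260 + 3480 = 23740 km = 2.3740×10⁷ m.
r₂ = 20260 + 54400 = 74660 km = 7.4660×10⁷ m.
Transfer ellipse a_t = (r₁ + r₂)/2 = 4.920×10⁷ m.
At r₁: circular v_c1 = √(μ/r₁) = 18950 m/s; transfer-periapsis v_p = √[μ(2/r₁ − 1/a_t)] = 23340 m/s.
Δv₁ = v_p − v_c1 = 4393 m/s.
At r₂: circular v_c2 = √(μ/r₂) = 10680 m/s; transfer-apoapsis v_a = √[μ(2/r₂ − 1/a_t)] = 7421 m/s.
Δv₂ = v_c2 − v_a = 3262 m/s.
Total Δv = Δv₁ + Δv₂ = 7655 m/s.

Δv_total ≈ 7660 m/s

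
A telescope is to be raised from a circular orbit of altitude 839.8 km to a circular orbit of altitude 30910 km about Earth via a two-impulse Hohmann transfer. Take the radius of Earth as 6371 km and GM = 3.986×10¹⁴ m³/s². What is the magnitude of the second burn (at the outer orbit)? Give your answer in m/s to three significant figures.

Δv ≈ 1410 m/s

r₁ = 6371 + 839.8 = 7210.8 km = 7.2108×10⁶ m.
r₂ = 6371 + 30910 = 37281 km = 3.7281×10⁷ m.
Transfer ellipse a_t = (r₁ + r₂)/2 = 2.225×10⁷ m.
At r₁: circular v_c1 = √(μ/r₁) = 7435 m/s; transfer-perigee v_p = √[μ(2/r₁ − 1/a_t)] = 9625 m/s.
At r₂: circular v_c2 = √(μ/r₂) = 3270 m/s; transfer-apogee v_a = √[μ(2/r₂ − 1/a_t)] = 1862 m/s.
Δv₂ = v_c2 − v_a = 1408 m/s.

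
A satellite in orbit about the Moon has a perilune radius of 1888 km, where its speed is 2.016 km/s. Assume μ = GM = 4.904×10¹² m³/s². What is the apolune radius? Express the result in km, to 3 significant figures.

r_p = 1.888×10⁶ m.
Specific energy ε = v²/2 − μ/r = -5.653×10⁵ J/kg, so a = −μ/(2ε) = 4.337×10⁶ m.
The apsides satisfy r_p + r_a = 2a, so the apolune radius is 2a − r_p = 6.787×10⁶ m = 6786.6 km.

apolune radius ≈ 6790 km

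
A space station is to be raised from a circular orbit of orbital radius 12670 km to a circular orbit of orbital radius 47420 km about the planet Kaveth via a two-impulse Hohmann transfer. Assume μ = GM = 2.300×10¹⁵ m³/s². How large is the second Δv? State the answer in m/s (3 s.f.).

Δv ≈ 2440 m/s

r₁ = 12670 km = 1.267×10⁷ m.
r₂ = 47420 km = 4.742×10⁷ m.
Transfer ellipse a_t = (r₁ + r₂)/2 = 3.004×10⁷ m.
At r₁: circular v_c1 = √(μ/r₁) = 13470 m/s; transfer-periapsis v_p = √[μ(2/r₁ − 1/a_t)] = 16930 m/s.
At r₂: circular v_c2 = √(μ/r₂) = 6964 m/s; transfer-apoapsis v_a = √[μ(2/r₂ − 1/a_t)] = 4523 m/s.
Δv₂ = v_c2 − v_a = 2442 m/s.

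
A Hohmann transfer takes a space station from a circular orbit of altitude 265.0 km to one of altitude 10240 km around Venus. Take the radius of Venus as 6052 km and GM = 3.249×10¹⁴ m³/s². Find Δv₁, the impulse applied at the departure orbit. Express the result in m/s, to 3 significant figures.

r₁ = 6052 + 265.0 = 6317.0 km = 6.3170×10⁶ m.
r₂ = 6052 + 10240 = 16292 km = 1.6292×10⁷ m.
Transfer ellipse a_t = (r₁ + r₂)/2 = 1.130×10⁷ m.
At r₁: circular v_c1 = √(μ/r₁) = 7172 m/s; transfer-periapsis v_p = √[μ(2/r₁ − 1/a_t)] = 8610 m/s.
Δv₁ = v_p − v_c1 = 1438 m/s.

Δv ≈ 1440 m/s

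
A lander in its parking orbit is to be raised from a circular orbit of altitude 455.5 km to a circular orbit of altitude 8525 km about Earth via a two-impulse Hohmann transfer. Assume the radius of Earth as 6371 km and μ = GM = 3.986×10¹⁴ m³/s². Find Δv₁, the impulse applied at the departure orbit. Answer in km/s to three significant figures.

r₁ = 6371 + 455.5 = 6826.5 km = 6.8265×10⁶ m.
r₂ = 6371 + 8525 = 14896 km = 1.4896×10⁷ m.
Transfer ellipse a_t = (r₁ + r₂)/2 = 1.086×10⁷ m.
At r₁: circular v_c1 = √(μ/r₁) = 7641 m/s; transfer-perigee v_p = √[μ(2/r₁ − 1/a_t)] = 8949 m/s.
Δv₁ = v_p − v_c1 = 1307 m/s.
= 1.307 km/s.

Δv ≈ 1.31 km/s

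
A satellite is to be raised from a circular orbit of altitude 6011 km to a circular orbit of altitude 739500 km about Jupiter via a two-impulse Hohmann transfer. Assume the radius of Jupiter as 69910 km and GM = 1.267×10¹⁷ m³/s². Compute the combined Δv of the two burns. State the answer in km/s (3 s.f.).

Δv_total ≈ 21.7 km/s

r₁ = 69910 + 6011 = 75921 km = 7.5921×10⁷ m.
r₂ = 69910 + 739500 = 809410 km = 8.0941×10⁸ m.
Transfer ellipse a_t = (r₁ + r₂)/2 = 4.427×10⁸ m.
At r₁: circular v_c1 = √(μ/r₁) = 40850 m/s; transfer-perijove v_p = √[μ(2/r₁ − 1/a_t)] = 55240 m/s.
Δv₁ = v_p − v_c1 = 14390 m/s.
At r₂: circular v_c2 = √(μ/r₂) = 12510 m/s; transfer-apojove v_a = √[μ(2/r₂ − 1/a_t)] = 5181 m/s.
Δv₂ = v_c2 − v_a = 7330 m/s.
Total Δv = Δv₁ + Δv₂ = 21720 m/s = 21.72 km/s.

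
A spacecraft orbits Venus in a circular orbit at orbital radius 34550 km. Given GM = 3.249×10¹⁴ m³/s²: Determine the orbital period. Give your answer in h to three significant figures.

r = 34550 km = 3.455×10⁷ m.
Kepler's third law: T = 2π√(r³/μ) = 2π√((3.455×10⁷)³ / 3.249×10¹⁴).
r³/μ = 1.269×10⁸ s², so T = 2π × 1.127×10⁴ = 7.079×10⁴ s.
Converting: 7.079×10⁴ s ÷ 3600 = 19.66 h.

T ≈ 19.7 h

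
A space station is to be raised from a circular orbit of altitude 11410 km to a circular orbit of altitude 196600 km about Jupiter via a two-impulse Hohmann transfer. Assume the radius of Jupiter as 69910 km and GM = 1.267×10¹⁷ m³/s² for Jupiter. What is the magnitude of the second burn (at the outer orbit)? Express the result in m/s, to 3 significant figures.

r₁ = 69910 + 11410 = 81320 km = 8.1320×10⁷ m.
r₂ = 69910 + 196600 = 266510 km = 2.6651×10⁸ m.
Transfer ellipse a_t = (r₁ + r₂)/2 = 1.739×10⁸ m.
At r₁: circular v_c1 = √(μ/r₁) = 39470 m/s; transfer-perijove v_p = √[μ(2/r₁ − 1/a_t)] = 48860 m/s.
At r₂: circular v_c2 = √(μ/r₂) = 21800 m/s; transfer-apojove v_a = √[μ(2/r₂ − 1/a_t)] = 14910 m/s.
Δv₂ = v_c2 − v_a = 6894 m/s.

Δv ≈ 6890 m/s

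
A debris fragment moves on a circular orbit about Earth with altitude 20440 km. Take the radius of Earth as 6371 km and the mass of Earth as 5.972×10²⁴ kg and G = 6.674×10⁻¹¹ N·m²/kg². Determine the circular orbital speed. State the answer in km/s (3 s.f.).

v ≈ 3.86 km/s

μ = GM = 6.674×10⁻¹¹ × 5.972×10²⁴ = 3.986×10¹⁴ m³/s².
r = 6371 + 20440 = 26811 km = 2.6811×10⁷ m.
For a circular orbit v = √(μ/r) = √(3.986×10¹⁴ / 2.681×10⁷) = √(1.487×10⁷) = 3856 m/s.
That is 3.856 km/s.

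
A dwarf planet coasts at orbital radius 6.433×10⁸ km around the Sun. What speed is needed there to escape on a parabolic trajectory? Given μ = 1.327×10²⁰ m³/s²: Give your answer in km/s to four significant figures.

v_esc ≈ 20.31 km/s

r = 6.433×10⁸ km = 6.433×10¹¹ m.
Escape speed v_esc = √(2μ/r) = √(2 × 1.327×10²⁰ / 6.433×10¹¹) = √(4.126×10⁸) = 20310 m/s.
= 20.31 km/s.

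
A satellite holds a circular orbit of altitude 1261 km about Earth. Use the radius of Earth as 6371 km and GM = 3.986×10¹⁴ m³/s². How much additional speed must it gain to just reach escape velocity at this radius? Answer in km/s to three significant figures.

Δv ≈ 2.99 km/s

r = 6371 + 1261 = 7632.0 km = 7.6320×10⁶ m.
Circular speed v_c = √(μ/r) = 7227 m/s.
Escape speed v_esc = √(2μ/r) = √2 × v_c = 10220 m/s.
Δv = v_esc − v_c = 2993 m/s = 2.993 km/s.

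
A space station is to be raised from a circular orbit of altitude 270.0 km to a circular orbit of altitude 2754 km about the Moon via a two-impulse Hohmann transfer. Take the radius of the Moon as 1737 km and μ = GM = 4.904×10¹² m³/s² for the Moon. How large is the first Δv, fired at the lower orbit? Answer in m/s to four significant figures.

r₁ = 1737 + 270.0 = 2007.0 km = 2.0070×10⁶ m.
r₂ = 1737 + 2754 = 4491.0 km = 4.4910×10⁶ m.
Transfer ellipse a_t = (r₁ + r₂)/2 = 3.249×10⁶ m.
At r₁: circular v_c1 = √(μ/r₁) = 1563 m/s; transfer-perilune v_p = √[μ(2/r₁ − 1/a_t)] = 1838 m/s.
Δv₁ = v_p − v_c1 = 274.6 m/s.

Δv ≈ 274.6 m/s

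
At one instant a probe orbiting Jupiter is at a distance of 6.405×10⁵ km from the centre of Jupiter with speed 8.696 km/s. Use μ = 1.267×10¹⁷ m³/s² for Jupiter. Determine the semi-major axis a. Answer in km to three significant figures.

r = 6.405×10⁸ m.
Specific orbital energy ε = v²/2 − μ/r = (8696)²/2 − 1.267×10¹⁷/6.405×10⁸ = -1.600×10⁸ J/kg.
Since ε = −μ/(2a), a = −μ/(2ε) = 3.959×10⁸ m = 3.9593×10⁵ km.

a ≈ 3.96×10⁵ km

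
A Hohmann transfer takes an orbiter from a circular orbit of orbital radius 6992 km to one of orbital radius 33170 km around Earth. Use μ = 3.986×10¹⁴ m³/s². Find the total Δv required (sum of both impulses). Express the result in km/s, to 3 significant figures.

Δv_total ≈ 3.57 km/s

r₁ = 6992 km = 6.992×10⁶ m.
r₂ = 33170 km = 3.317×10⁷ m.
Transfer ellipse a_t = (r₁ + r₂)/2 = 2.008×10⁷ m.
At r₁: circular v_c1 = √(μ/r₁) = 7550 m/s; transfer-perigee v_p = √[μ(2/r₁ − 1/a_t)] = 9704 m/s.
Δv₁ = v_p − v_c1 = 2154 m/s.
At r₂: circular v_c2 = √(μ/r₂) = 3467 m/s; transfer-apogee v_a = √[μ(2/r₂ − 1/a_t)] = 2046 m/s.
Δv₂ = v_c2 − v_a = 1421 m/s.
Total Δv = Δv₁ + Δv₂ = 3575 m/s = 3.575 km/s.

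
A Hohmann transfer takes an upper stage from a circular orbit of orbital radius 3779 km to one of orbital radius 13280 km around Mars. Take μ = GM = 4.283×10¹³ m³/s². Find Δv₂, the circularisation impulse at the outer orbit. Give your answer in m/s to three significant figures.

r₁ = 3779 km = 3.779×10⁶ m.
r₂ = 13280 km = 1.328×10⁷ m.
Transfer ellipse a_t = (r₁ + r₂)/2 = 8.530×10⁶ m.
At r₁: circular v_c1 = √(μ/r₁) = 3367 m/s; transfer-periapsis v_p = √[μ(2/r₁ − 1/a_t)] = 4201 m/s.
At r₂: circular v_c2 = √(μ/r₂) = 1796 m/s; transfer-apoapsis v_a = √[μ(2/r₂ − 1/a_t)] = 1195 m/s.
Δv₂ = v_c2 − v_a = 600.5 m/s.

Δv ≈ 601 m/s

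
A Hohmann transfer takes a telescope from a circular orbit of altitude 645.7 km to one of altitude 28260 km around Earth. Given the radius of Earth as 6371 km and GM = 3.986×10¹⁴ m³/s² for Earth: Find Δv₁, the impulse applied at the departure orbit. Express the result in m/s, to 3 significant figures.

r₁ = 6371 + 645.7 = 7016.7 km = 7.0167×10⁶ m.
r₂ = 6371 + 28260 = 34631 km = 3.4631×10⁷ m.
Transfer ellipse a_t = (r₁ + r₂)/2 = 2.082×10⁷ m.
At r₁: circular v_c1 = √(μ/r₁) = 7537 m/s; transfer-perigee v_p = √[μ(2/r₁ − 1/a_t)] = 9720 m/s.
Δv₁ = v_p − v_c1 = 2183 m/s.

Δv ≈ 2180 m/s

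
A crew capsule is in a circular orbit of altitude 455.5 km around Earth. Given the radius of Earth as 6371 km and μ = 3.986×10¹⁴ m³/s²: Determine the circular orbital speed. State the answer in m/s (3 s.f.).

r = 6371 + 455.5 = 6826.5 km = 6.8265×10⁶ m.
For a circular orbit v = √(μ/r) = √(3.986×10¹⁴ / 6.826×10⁶) = √(5.839×10⁷) = 7641 m/s.

v ≈ 7640 m/s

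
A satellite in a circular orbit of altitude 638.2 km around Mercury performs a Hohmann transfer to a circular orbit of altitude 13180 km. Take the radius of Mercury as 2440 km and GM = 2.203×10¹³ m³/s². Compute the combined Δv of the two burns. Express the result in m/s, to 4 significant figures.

Δv_total ≈ 1289 m/s

r₁ = 2440 + 638.2 = 3078.2 km = 3.0782×10⁶ m.
r₂ = 2440 + 13180 = 15620 km = 1.5620×10⁷ m.
Transfer ellipse a_t = (r₁ + r₂)/2 = 9.349×10⁶ m.
At r₁: circular v_c1 = √(μ/r₁) = 2675 m/s; transfer-periherm v_p = √[μ(2/r₁ − 1/a_t)] = 3458 m/s.
Δv₁ = v_p − v_c1 = 782.7 m/s.
At r₂: circular v_c2 = √(μ/r₂) = 1188 m/s; transfer-apoherm v_a = √[μ(2/r₂ − 1/a_t)] = 681.4 m/s.
Δv₂ = v_c2 − v_a = 506.1 m/s.
Total Δv = Δv₁ + Δv₂ = 1289 m/s.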